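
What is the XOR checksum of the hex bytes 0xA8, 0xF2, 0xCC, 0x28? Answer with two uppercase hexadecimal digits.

BE

XOR the bytes together:
  start with 0xA8
  0xA8 ⊕ 0xF2 = 0x5A
  0x5A ⊕ 0xCC = 0x96
  0x96 ⊕ 0x28 = 0xBE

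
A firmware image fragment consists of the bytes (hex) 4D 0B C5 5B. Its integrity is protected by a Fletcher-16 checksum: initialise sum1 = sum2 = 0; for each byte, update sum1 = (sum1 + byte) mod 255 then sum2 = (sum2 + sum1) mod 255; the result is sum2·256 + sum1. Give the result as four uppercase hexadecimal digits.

3D79

Running sums (mod 255):
  after byte 0 (4D): sum1=77, sum2=77
  after byte 1 (0B): sum1=88, sum2=165
  after byte 2 (C5): sum1=30, sum2=195
  after byte 3 (5B): sum1=121, sum2=61
Checksum = sum2·256 + sum1 = 61·256 + 121 = 15737 = 0x3D79.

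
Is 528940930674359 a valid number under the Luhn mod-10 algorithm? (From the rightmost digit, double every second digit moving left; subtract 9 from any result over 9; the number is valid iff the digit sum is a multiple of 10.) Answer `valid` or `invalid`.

invalid

From the right, keep odd positions and double even positions (subtract 9 from any doubled value over 9):
  doubled (positions 2,4,...): 1 8 3 6 0 9 4 → sum 31
  kept (positions 1,3,...): 9 3 7 0 9 4 8 5 → sum 45
Total = 76.
76 mod 10 = 6, so the number is invalid.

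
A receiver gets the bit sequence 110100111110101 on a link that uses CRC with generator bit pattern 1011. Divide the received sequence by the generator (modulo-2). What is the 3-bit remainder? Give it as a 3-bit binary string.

Modulo-2 division of 110100111110101 by 1011:
  pos 0: 1101 XOR 1011 = 0110
  pos 1: 1100 XOR 1011 = 0111
  pos 2: 1110 XOR 1011 = 0101
  pos 3: 1011 XOR 1011 = 0000
  pos 7: 1111 XOR 1011 = 0100
  pos 8: 1000 XOR 1011 = 0011
  pos 10: 1110 XOR 1011 = 0101
  pos 11: 1011 XOR 1011 = 0000
Remainder = 000 (zero — the frame passes the CRC check).

000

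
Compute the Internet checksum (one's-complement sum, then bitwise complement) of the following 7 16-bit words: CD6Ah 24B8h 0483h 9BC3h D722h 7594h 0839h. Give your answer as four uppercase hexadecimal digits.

18A6

One's-complement addition (fold any carry out of bit 15 back into bit 0):
  0xCD6A + 0x24B8 = 0x0F222
  0xF222 + 0x0483 = 0x0F6A5
  0xF6A5 + 0x9BC3 = 0x19268 → wrap carry → 0x9269
  0x9269 + 0xD722 = 0x1698B → wrap carry → 0x698C
  0x698C + 0x7594 = 0x0DF20
  0xDF20 + 0x0839 = 0x0E759
One's-complement sum = 0xE759.
Checksum = ~0xE759 & 0xFFFF = 0x18A6.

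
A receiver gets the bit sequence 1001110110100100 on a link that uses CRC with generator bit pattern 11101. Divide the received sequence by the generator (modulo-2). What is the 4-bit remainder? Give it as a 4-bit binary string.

0000

Modulo-2 division of 1001110110100100 by 11101:
  pos 0: 10011 XOR 11101 = 01110
  pos 1: 11101 XOR 11101 = 00000
  pos 7: 11010 XOR 11101 = 00111
  pos 9: 11101 XOR 11101 = 00000
Remainder = 0000 (zero — the frame passes the CRC check).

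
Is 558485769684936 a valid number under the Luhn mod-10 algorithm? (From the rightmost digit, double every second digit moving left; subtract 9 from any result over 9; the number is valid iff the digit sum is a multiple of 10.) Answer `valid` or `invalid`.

valid

From the right, keep odd positions and double even positions (subtract 9 from any doubled value over 9):
  doubled (positions 2,4,...): 6 8 3 3 1 8 1 → sum 30
  kept (positions 1,3,...): 6 9 8 9 7 8 8 5 → sum 60
Total = 90.
90 mod 10 = 0, so the number is valid.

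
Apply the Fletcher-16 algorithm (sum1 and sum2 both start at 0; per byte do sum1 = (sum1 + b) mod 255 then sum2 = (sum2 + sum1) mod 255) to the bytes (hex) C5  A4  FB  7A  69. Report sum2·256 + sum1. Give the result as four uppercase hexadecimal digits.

Running sums (mod 255):
  after byte 0 (C5): sum1=197, sum2=197
  after byte 1 (A4): sum1=106, sum2=48
  after byte 2 (FB): sum1=102, sum2=150
  after byte 3 (7A): sum1=224, sum2=119
  after byte 4 (69): sum1=74, sum2=193
Checksum = sum2·256 + sum1 = 193·256 + 74 = 49482 = 0xC14A.

C14A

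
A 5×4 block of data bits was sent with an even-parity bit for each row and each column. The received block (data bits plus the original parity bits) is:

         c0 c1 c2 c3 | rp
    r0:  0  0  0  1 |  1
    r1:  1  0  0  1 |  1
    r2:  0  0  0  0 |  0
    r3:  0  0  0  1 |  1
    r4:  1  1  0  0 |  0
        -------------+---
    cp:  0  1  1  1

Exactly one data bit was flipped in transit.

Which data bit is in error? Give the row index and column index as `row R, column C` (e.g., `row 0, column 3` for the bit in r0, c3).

Recompute each row's even parity and compare to rp:
  r0: data parity 1, sent rp 1 → ok
  r1: data parity 0, sent rp 1 → mismatch
  r2: data parity 0, sent rp 0 → ok
  r3: data parity 1, sent rp 1 → ok
  r4: data parity 0, sent rp 0 → ok
Recompute each column's even parity and compare to cp:
  c0: data parity 0, sent cp 0 → ok
  c1: data parity 1, sent cp 1 → ok
  c2: data parity 0, sent cp 1 → mismatch
  c3: data parity 1, sent cp 1 → ok
Exactly one row (r1) and one column (c2) fail → the flipped bit is at their intersection.

row 1, column 2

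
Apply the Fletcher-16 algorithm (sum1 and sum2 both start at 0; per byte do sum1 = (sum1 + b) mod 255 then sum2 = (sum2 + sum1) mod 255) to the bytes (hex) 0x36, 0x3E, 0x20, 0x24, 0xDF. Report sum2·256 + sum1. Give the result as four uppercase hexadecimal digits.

9098

Running sums (mod 255):
  after byte 0 (0x36): sum1=54, sum2=54
  after byte 1 (0x3E): sum1=116, sum2=170
  after byte 2 (0x20): sum1=148, sum2=63
  after byte 3 (0x24): sum1=184, sum2=247
  after byte 4 (0xDF): sum1=152, sum2=144
Checksum = sum2·256 + sum1 = 144·256 + 152 = 37016 = 0x9098.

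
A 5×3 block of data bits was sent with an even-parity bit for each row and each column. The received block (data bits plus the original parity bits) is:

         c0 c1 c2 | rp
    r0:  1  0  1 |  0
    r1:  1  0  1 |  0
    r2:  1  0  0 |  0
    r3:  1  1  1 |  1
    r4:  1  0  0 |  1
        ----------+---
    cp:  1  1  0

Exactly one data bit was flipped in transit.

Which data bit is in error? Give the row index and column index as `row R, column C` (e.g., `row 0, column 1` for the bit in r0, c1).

row 2, column 2

Recompute each row's even parity and compare to rp:
  r0: data parity 0, sent rp 0 → ok
  r1: data parity 0, sent rp 0 → ok
  r2: data parity 1, sent rp 0 → mismatch
  r3: data parity 1, sent rp 1 → ok
  r4: data parity 1, sent rp 1 → ok
Recompute each column's even parity and compare to cp:
  c0: data parity 1, sent cp 1 → ok
  c1: data parity 1, sent cp 1 → ok
  c2: data parity 1, sent cp 0 → mismatch
Exactly one row (r2) and one column (c2) fail → the flipped bit is at their intersection.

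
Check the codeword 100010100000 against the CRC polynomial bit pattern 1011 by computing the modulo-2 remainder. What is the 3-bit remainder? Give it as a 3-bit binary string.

Modulo-2 division of 100010100000 by 1011:
  pos 0: 1000 XOR 1011 = 0011
  pos 2: 1110 XOR 1011 = 0101
  pos 3: 1011 XOR 1011 = 0000
Remainder = 000 (zero — the frame passes the CRC check).

000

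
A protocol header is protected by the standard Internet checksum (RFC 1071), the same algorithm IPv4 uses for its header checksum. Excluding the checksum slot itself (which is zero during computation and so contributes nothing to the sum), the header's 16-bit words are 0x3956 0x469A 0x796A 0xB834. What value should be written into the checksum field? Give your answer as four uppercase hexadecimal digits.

One's-complement addition (fold any carry out of bit 15 back into bit 0):
  0x3956 + 0x469A = 0x07FF0
  0x7FF0 + 0x796A = 0x0F95A
  0xF95A + 0xB834 = 0x1B18E → wrap carry → 0xB18F
One's-complement sum = 0xB18F.
Checksum = ~0xB18F & 0xFFFF = 0x4E70.

4E70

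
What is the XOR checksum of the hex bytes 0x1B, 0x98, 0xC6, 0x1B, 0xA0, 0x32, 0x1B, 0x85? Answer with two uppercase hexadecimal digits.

52

XOR the bytes together:
  start with 0x1B
  0x1B ⊕ 0x98 = 0x83
  0x83 ⊕ 0xC6 = 0x45
  0x45 ⊕ 0x1B = 0x5E
  0x5E ⊕ 0xA0 = 0xFE
  0xFE ⊕ 0x32 = 0xCC
  0xCC ⊕ 0x1B = 0xD7
  0xD7 ⊕ 0x85 = 0x52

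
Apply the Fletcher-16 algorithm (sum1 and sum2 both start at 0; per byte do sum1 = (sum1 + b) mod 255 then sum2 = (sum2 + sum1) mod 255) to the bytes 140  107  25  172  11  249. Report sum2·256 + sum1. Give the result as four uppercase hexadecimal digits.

Running sums (mod 255):
  after byte 0 (140): sum1=140, sum2=140
  after byte 1 (107): sum1=247, sum2=132
  after byte 2 (25): sum1=17, sum2=149
  after byte 3 (172): sum1=189, sum2=83
  after byte 4 (11): sum1=200, sum2=28
  after byte 5 (249): sum1=194, sum2=222
Checksum = sum2·256 + sum1 = 222·256 + 194 = 57026 = 0xDEC2.

DEC2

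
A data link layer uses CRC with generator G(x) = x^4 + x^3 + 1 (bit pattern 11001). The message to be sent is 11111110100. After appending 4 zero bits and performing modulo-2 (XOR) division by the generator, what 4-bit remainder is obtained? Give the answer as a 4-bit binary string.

1010

Append 4 zeros: 111111101000000. Divide by 11001 (XOR where the leading bit is 1):
  pos 0: 11111 XOR 11001 = 00110
  pos 2: 11011 XOR 11001 = 00010
  pos 5: 10010 XOR 11001 = 01011
  pos 6: 10110 XOR 11001 = 01111
  pos 7: 11110 XOR 11001 = 00111
  pos 9: 11100 XOR 11001 = 00101
Remainder (last 4 bits) = 1010. This is the CRC / FCS.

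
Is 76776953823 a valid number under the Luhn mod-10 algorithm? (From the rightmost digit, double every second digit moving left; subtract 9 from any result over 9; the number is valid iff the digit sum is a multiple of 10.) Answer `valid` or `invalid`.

invalid

From the right, keep odd positions and double even positions (subtract 9 from any doubled value over 9):
  doubled (positions 2,4,...): 4 6 9 5 3 → sum 27
  kept (positions 1,3,...): 3 8 5 6 7 7 → sum 36
Total = 63.
63 mod 10 = 3, so the number is invalid.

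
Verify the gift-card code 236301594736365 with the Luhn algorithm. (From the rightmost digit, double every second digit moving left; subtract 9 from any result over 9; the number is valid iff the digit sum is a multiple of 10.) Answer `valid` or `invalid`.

From the right, keep odd positions and double even positions (subtract 9 from any doubled value over 9):
  doubled (positions 2,4,...): 3 3 5 9 2 6 6 → sum 34
  kept (positions 1,3,...): 5 3 3 4 5 0 6 2 → sum 28
Total = 62.
62 mod 10 = 2, so the number is invalid.

invalid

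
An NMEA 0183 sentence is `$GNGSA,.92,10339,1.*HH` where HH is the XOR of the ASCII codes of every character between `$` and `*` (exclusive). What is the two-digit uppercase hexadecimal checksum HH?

72

XOR the ASCII codes of the payload characters:
  'G' = 0x47 → acc = 0x47
  'N' = 0x4E → acc = 0x09
  'G' = 0x47 → acc = 0x4E
  'S' = 0x53 → acc = 0x1D
  'A' = 0x41 → acc = 0x5C
  ',' = 0x2C → acc = 0x70
  '.' = 0x2E → acc = 0x5E
  '9' = 0x39 → acc = 0x67
  '2' = 0x32 → acc = 0x55
  ',' = 0x2C → acc = 0x79
  '1' = 0x31 → acc = 0x48
  '0' = 0x30 → acc = 0x78
  '3' = 0x33 → acc = 0x4B
  '3' = 0x33 → acc = 0x78
  '9' = 0x39 → acc = 0x41
  ',' = 0x2C → acc = 0x6D
  '1' = 0x31 → acc = 0x5C
  '.' = 0x2E → acc = 0x72
Checksum = 0x72.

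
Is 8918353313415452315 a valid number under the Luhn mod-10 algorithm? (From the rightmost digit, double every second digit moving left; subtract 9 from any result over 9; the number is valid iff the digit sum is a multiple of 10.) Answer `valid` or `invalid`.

From the right, keep odd positions and double even positions (subtract 9 from any doubled value over 9):
  doubled (positions 2,4,...): 2 4 8 2 6 6 1 7 9 → sum 45
  kept (positions 1,3,...): 5 3 5 5 4 1 3 3 1 8 → sum 38
Total = 83.
83 mod 10 = 3, so the number is invalid.

invalid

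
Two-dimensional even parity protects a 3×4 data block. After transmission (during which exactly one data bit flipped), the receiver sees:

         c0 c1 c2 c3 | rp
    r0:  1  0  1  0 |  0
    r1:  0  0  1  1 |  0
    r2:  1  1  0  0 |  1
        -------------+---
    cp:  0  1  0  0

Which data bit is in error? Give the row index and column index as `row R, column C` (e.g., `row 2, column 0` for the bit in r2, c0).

Recompute each row's even parity and compare to rp:
  r0: data parity 0, sent rp 0 → ok
  r1: data parity 0, sent rp 0 → ok
  r2: data parity 0, sent rp 1 → mismatch
Recompute each column's even parity and compare to cp:
  c0: data parity 0, sent cp 0 → ok
  c1: data parity 1, sent cp 1 → ok
  c2: data parity 0, sent cp 0 → ok
  c3: data parity 1, sent cp 0 → mismatch
Exactly one row (r2) and one column (c3) fail → the flipped bit is at their intersection.

row 2, column 3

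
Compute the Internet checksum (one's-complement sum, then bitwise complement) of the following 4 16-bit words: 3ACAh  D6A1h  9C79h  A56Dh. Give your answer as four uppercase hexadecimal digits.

ACAC

One's-complement addition (fold any carry out of bit 15 back into bit 0):
  0x3ACA + 0xD6A1 = 0x1116B → wrap carry → 0x116C
  0x116C + 0x9C79 = 0x0ADE5
  0xADE5 + 0xA56D = 0x15352 → wrap carry → 0x5353
One's-complement sum = 0x5353.
Checksum = ~0x5353 & 0xFFFF = 0xACAC.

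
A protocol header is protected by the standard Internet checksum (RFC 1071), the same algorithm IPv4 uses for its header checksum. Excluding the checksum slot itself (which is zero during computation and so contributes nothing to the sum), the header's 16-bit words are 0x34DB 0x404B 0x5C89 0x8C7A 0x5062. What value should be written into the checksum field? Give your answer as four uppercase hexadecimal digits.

5173

One's-complement addition (fold any carry out of bit 15 back into bit 0):
  0x34DB + 0x404B = 0x07526
  0x7526 + 0x5C89 = 0x0D1AF
  0xD1AF + 0x8C7A = 0x15E29 → wrap carry → 0x5E2A
  0x5E2A + 0x5062 = 0x0AE8C
One's-complement sum = 0xAE8C.
Checksum = ~0xAE8C & 0xFFFF = 0x5173.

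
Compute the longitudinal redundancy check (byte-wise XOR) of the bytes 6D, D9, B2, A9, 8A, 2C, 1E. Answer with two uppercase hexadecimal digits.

XOR the bytes together:
  start with 0x6D
  0x6D ⊕ 0xD9 = 0xB4
  0xB4 ⊕ 0xB2 = 0x06
  0x06 ⊕ 0xA9 = 0xAF
  0xAF ⊕ 0x8A = 0x25
  0x25 ⊕ 0x2C = 0x09
  0x09 ⊕ 0x1E = 0x17

17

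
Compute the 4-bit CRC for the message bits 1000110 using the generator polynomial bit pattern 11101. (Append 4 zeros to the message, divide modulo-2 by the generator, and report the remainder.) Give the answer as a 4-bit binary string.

Append 4 zeros: 10001100000. Divide by 11101 (XOR where the leading bit is 1):
  pos 0: 10001 XOR 11101 = 01100
  pos 1: 11001 XOR 11101 = 00100
  pos 3: 10000 XOR 11101 = 01101
  pos 4: 11010 XOR 11101 = 00111
  pos 6: 11100 XOR 11101 = 00001
Remainder (last 4 bits) = 0001. This is the CRC / FCS.

0001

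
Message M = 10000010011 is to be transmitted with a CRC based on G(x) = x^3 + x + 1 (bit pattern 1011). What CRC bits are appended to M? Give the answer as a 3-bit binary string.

Append 3 zeros: 10000010011000. Divide by 1011 (XOR where the leading bit is 1):
  pos 0: 1000 XOR 1011 = 0011
  pos 2: 1100 XOR 1011 = 0111
  pos 3: 1111 XOR 1011 = 0100
  pos 4: 1000 XOR 1011 = 0011
  pos 6: 1101 XOR 1011 = 0110
  pos 7: 1101 XOR 1011 = 0110
  pos 8: 1100 XOR 1011 = 0111
  pos 9: 1110 XOR 1011 = 0101
  pos 10: 1010 XOR 1011 = 0001
Remainder (last 3 bits) = 001. This is the CRC / FCS.

001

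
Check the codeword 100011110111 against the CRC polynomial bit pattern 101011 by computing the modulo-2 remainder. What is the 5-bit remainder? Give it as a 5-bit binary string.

Modulo-2 division of 100011110111 by 101011:
  pos 0: 100011 XOR 101011 = 001000
  pos 2: 100011 XOR 101011 = 001000
  pos 4: 100001 XOR 101011 = 001010
  pos 6: 101011 XOR 101011 = 000000
Remainder = 00000 (zero — the frame passes the CRC check).

00000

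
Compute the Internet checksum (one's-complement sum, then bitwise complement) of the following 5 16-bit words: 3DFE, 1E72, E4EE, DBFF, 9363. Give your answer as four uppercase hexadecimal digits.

4F3D

One's-complement addition (fold any carry out of bit 15 back into bit 0):
  0x3DFE + 0x1E72 = 0x05C70
  0x5C70 + 0xE4EE = 0x1415E → wrap carry → 0x415F
  0x415F + 0xDBFF = 0x11D5E → wrap carry → 0x1D5F
  0x1D5F + 0x9363 = 0x0B0C2
One's-complement sum = 0xB0C2.
Checksum = ~0xB0C2 & 0xFFFF = 0x4F3D.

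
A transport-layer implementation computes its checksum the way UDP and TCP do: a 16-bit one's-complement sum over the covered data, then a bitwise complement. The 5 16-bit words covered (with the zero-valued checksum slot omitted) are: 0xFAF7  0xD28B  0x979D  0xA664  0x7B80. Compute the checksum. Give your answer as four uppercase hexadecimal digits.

78F9

One's-complement addition (fold any carry out of bit 15 back into bit 0):
  0xFAF7 + 0xD28B = 0x1CD82 → wrap carry → 0xCD83
  0xCD83 + 0x979D = 0x16520 → wrap carry → 0x6521
  0x6521 + 0xA664 = 0x10B85 → wrap carry → 0x0B86
  0x0B86 + 0x7B80 = 0x08706
One's-complement sum = 0x8706.
Checksum = ~0x8706 & 0xFFFF = 0x78F9.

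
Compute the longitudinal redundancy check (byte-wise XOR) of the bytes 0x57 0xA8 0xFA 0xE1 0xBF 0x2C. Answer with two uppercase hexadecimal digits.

XOR the bytes together:
  start with 0x57
  0x57 ⊕ 0xA8 = 0xFF
  0xFF ⊕ 0xFA = 0x05
  0x05 ⊕ 0xE1 = 0xE4
  0xE4 ⊕ 0xBF = 0x5B
  0x5B ⊕ 0x2C = 0x77

77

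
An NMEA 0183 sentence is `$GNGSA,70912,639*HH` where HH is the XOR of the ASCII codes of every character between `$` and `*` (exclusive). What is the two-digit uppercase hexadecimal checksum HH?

XOR the ASCII codes of the payload characters:
  'G' = 0x47 → acc = 0x47
  'N' = 0x4E → acc = 0x09
  'G' = 0x47 → acc = 0x4E
  'S' = 0x53 → acc = 0x1D
  'A' = 0x41 → acc = 0x5C
  ',' = 0x2C → acc = 0x70
  '7' = 0x37 → acc = 0x47
  '0' = 0x30 → acc = 0x77
  '9' = 0x39 → acc = 0x4E
  '1' = 0x31 → acc = 0x7F
  '2' = 0x32 → acc = 0x4D
  ',' = 0x2C → acc = 0x61
  '6' = 0x36 → acc = 0x57
  '3' = 0x33 → acc = 0x64
  '9' = 0x39 → acc = 0x5D
Checksum = 0x5D.

5D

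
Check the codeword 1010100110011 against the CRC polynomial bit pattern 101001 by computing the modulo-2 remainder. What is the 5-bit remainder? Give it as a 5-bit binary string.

01101

Modulo-2 division of 1010100110011 by 101001:
  pos 0: 101010 XOR 101001 = 000011
  pos 4: 110110 XOR 101001 = 011111
  pos 5: 111110 XOR 101001 = 010111
  pos 6: 101111 XOR 101001 = 000110
Remainder = 01101 (nonzero — an error is detected).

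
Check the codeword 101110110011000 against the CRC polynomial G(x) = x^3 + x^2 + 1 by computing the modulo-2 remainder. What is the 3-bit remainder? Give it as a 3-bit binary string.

Modulo-2 division of 101110110011000 by 1101:
  pos 0: 1011 XOR 1101 = 0110
  pos 1: 1101 XOR 1101 = 0000
  pos 6: 1100 XOR 1101 = 0001
  pos 9: 1110 XOR 1101 = 0011
  pos 11: 1100 XOR 1101 = 0001
Remainder = 001 (nonzero — an error is detected).

001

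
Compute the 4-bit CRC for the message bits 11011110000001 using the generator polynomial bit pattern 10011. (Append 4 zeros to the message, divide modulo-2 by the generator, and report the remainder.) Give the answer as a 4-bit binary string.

Append 4 zeros: 110111100000010000. Divide by 10011 (XOR where the leading bit is 1):
  pos 0: 11011 XOR 10011 = 01000
  pos 1: 10001 XOR 10011 = 00010
  pos 4: 10100 XOR 10011 = 00111
  pos 6: 11100 XOR 10011 = 01111
  pos 7: 11110 XOR 10011 = 01101
  pos 8: 11010 XOR 10011 = 01001
  pos 9: 10011 XOR 10011 = 00000
Remainder (last 4 bits) = 0000. This is the CRC / FCS.

0000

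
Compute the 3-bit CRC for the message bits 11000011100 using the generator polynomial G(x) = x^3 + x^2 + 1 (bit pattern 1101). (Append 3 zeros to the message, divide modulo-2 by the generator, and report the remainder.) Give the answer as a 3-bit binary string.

001

Append 3 zeros: 11000011100000. Divide by 1101 (XOR where the leading bit is 1):
  pos 0: 1100 XOR 1101 = 0001
  pos 3: 1001 XOR 1101 = 0100
  pos 4: 1001 XOR 1101 = 0100
  pos 5: 1001 XOR 1101 = 0100
  pos 6: 1000 XOR 1101 = 0101
  pos 7: 1010 XOR 1101 = 0111
  pos 8: 1110 XOR 1101 = 0011
  pos 10: 1100 XOR 1101 = 0001
Remainder (last 3 bits) = 001. This is the CRC / FCS.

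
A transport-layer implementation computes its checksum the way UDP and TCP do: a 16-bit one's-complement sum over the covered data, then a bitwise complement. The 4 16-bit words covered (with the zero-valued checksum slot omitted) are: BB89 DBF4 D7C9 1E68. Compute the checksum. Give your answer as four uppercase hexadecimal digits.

One's-complement addition (fold any carry out of bit 15 back into bit 0):
  0xBB89 + 0xDBF4 = 0x1977D → wrap carry → 0x977E
  0x977E + 0xD7C9 = 0x16F47 → wrap carry → 0x6F48
  0x6F48 + 0x1E68 = 0x08DB0
One's-complement sum = 0x8DB0.
Checksum = ~0x8DB0 & 0xFFFF = 0x724F.

724F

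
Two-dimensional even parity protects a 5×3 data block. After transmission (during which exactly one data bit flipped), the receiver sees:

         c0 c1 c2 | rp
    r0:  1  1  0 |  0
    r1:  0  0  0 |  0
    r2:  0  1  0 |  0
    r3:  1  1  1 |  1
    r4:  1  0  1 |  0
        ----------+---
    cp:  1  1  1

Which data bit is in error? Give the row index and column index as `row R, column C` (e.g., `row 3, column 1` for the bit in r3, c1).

row 2, column 2

Recompute each row's even parity and compare to rp:
  r0: data parity 0, sent rp 0 → ok
  r1: data parity 0, sent rp 0 → ok
  r2: data parity 1, sent rp 0 → mismatch
  r3: data parity 1, sent rp 1 → ok
  r4: data parity 0, sent rp 0 → ok
Recompute each column's even parity and compare to cp:
  c0: data parity 1, sent cp 1 → ok
  c1: data parity 1, sent cp 1 → ok
  c2: data parity 0, sent cp 1 → mismatch
Exactly one row (r2) and one column (c2) fail → the flipped bit is at their intersection.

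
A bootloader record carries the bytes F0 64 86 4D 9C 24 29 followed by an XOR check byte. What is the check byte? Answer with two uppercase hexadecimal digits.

CE

XOR the bytes together:
  start with 0xF0
  0xF0 ⊕ 0x64 = 0x94
  0x94 ⊕ 0x86 = 0x12
  0x12 ⊕ 0x4D = 0x5F
  0x5F ⊕ 0x9C = 0xC3
  0xC3 ⊕ 0x24 = 0xE7
  0xE7 ⊕ 0x29 = 0xCE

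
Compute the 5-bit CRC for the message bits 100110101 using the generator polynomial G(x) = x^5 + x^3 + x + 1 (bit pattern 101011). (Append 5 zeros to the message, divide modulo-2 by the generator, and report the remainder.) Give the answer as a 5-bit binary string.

Append 5 zeros: 10011010100000. Divide by 101011 (XOR where the leading bit is 1):
  pos 0: 100110 XOR 101011 = 001101
  pos 2: 110110 XOR 101011 = 011101
  pos 3: 111011 XOR 101011 = 010000
  pos 4: 100000 XOR 101011 = 001011
  pos 6: 101100 XOR 101011 = 000111
Remainder (last 5 bits) = 11100. This is the CRC / FCS.

11100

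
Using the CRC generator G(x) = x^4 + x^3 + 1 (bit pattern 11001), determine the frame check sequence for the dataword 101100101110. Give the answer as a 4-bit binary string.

Append 4 zeros: 1011001011100000. Divide by 11001 (XOR where the leading bit is 1):
  pos 0: 10110 XOR 11001 = 01111
  pos 1: 11110 XOR 11001 = 00111
  pos 3: 11110 XOR 11001 = 00111
  pos 5: 11111 XOR 11001 = 00110
  pos 7: 11010 XOR 11001 = 00011
  pos 10: 11000 XOR 11001 = 00001
Remainder (last 4 bits) = 0010. This is the CRC / FCS.

0010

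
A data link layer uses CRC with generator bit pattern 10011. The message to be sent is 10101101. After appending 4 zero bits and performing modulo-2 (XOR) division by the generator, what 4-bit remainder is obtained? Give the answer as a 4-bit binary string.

Append 4 zeros: 101011010000. Divide by 10011 (XOR where the leading bit is 1):
  pos 0: 10101 XOR 10011 = 00110
  pos 2: 11010 XOR 10011 = 01001
  pos 3: 10011 XOR 10011 = 00000
Remainder (last 4 bits) = 0000. This is the CRC / FCS.

0000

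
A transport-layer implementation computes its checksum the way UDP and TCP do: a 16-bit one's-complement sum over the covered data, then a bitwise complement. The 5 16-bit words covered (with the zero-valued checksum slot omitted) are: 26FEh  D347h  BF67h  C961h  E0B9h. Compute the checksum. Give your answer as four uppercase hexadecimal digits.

One's-complement addition (fold any carry out of bit 15 back into bit 0):
  0x26FE + 0xD347 = 0x0FA45
  0xFA45 + 0xBF67 = 0x1B9AC → wrap carry → 0xB9AD
  0xB9AD + 0xC961 = 0x1830E → wrap carry → 0x830F
  0x830F + 0xE0B9 = 0x163C8 → wrap carry → 0x63C9
One's-complement sum = 0x63C9.
Checksum = ~0x63C9 & 0xFFFF = 0x9C36.

9C36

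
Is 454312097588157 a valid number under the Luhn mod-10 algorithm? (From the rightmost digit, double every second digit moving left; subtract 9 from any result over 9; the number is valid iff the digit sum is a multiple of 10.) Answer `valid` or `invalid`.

From the right, keep odd positions and double even positions (subtract 9 from any doubled value over 9):
  doubled (positions 2,4,...): 1 7 1 9 4 6 1 → sum 29
  kept (positions 1,3,...): 7 1 8 7 0 1 4 4 → sum 32
Total = 61.
61 mod 10 = 1, so the number is invalid.

invalid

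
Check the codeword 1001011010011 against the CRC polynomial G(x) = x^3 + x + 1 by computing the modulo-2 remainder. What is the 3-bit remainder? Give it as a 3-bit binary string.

010

Modulo-2 division of 1001011010011 by 1011:
  pos 0: 1001 XOR 1011 = 0010
  pos 2: 1001 XOR 1011 = 0010
  pos 4: 1010 XOR 1011 = 0001
  pos 7: 1100 XOR 1011 = 0111
  pos 8: 1111 XOR 1011 = 0100
  pos 9: 1001 XOR 1011 = 0010
Remainder = 010 (nonzero — an error is detected).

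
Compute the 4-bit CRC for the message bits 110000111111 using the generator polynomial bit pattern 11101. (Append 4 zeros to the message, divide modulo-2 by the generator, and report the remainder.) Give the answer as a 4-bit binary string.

Append 4 zeros: 1100001111110000. Divide by 11101 (XOR where the leading bit is 1):
  pos 0: 11000 XOR 11101 = 00101
  pos 2: 10101 XOR 11101 = 01000
  pos 3: 10001 XOR 11101 = 01100
  pos 4: 11001 XOR 11101 = 00100
  pos 6: 10011 XOR 11101 = 01110
  pos 7: 11101 XOR 11101 = 00000
Remainder (last 4 bits) = 0000. This is the CRC / FCS.

0000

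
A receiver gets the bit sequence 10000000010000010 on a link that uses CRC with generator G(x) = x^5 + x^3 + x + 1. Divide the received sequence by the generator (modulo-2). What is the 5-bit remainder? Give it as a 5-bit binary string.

00111

Modulo-2 division of 10000000010000010 by 101011:
  pos 0: 100000 XOR 101011 = 001011
  pos 2: 101100 XOR 101011 = 000111
  pos 5: 111010 XOR 101011 = 010001
  pos 6: 100010 XOR 101011 = 001001
  pos 8: 100100 XOR 101011 = 001111
  pos 10: 111101 XOR 101011 = 010110
  pos 11: 101100 XOR 101011 = 000111
Remainder = 00111 (nonzero — an error is detected).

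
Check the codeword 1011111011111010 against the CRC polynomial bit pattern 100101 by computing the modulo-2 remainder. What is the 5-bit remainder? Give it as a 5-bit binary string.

Modulo-2 division of 1011111011111010 by 100101:
  pos 0: 101111 XOR 100101 = 001010
  pos 2: 101010 XOR 100101 = 001111
  pos 4: 111111 XOR 100101 = 011010
  pos 5: 110101 XOR 100101 = 010000
  pos 6: 100001 XOR 100101 = 000100
  pos 9: 100101 XOR 100101 = 000000
Remainder = 00000 (zero — the frame passes the CRC check).

00000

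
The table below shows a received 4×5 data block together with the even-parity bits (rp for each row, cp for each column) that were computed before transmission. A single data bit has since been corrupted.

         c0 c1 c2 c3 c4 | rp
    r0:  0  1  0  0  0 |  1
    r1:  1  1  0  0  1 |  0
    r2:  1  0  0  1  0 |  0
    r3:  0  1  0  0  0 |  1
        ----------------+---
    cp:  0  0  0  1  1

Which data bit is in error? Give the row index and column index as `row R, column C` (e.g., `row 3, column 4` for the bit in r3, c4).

Recompute each row's even parity and compare to rp:
  r0: data parity 1, sent rp 1 → ok
  r1: data parity 1, sent rp 0 → mismatch
  r2: data parity 0, sent rp 0 → ok
  r3: data parity 1, sent rp 1 → ok
Recompute each column's even parity and compare to cp:
  c0: data parity 0, sent cp 0 → ok
  c1: data parity 1, sent cp 0 → mismatch
  c2: data parity 0, sent cp 0 → ok
  c3: data parity 1, sent cp 1 → ok
  c4: data parity 1, sent cp 1 → ok
Exactly one row (r1) and one column (c1) fail → the flipped bit is at their intersection.

row 1, column 1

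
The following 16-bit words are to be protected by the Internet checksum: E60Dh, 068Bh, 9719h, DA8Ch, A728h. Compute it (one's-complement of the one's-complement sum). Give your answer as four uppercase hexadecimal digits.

FA97

One's-complement addition (fold any carry out of bit 15 back into bit 0):
  0xE60D + 0x068B = 0x0EC98
  0xEC98 + 0x9719 = 0x183B1 → wrap carry → 0x83B2
  0x83B2 + 0xDA8C = 0x15E3E → wrap carry → 0x5E3F
  0x5E3F + 0xA728 = 0x10567 → wrap carry → 0x0568
One's-complement sum = 0x0568.
Checksum = ~0x0568 & 0xFFFF = 0xFA97.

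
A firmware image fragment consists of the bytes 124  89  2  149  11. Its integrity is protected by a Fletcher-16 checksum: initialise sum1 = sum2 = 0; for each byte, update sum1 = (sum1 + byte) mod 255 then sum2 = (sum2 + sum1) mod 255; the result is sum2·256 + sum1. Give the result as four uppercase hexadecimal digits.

1078

Running sums (mod 255):
  after byte 0 (124): sum1=124, sum2=124
  after byte 1 (89): sum1=213, sum2=82
  after byte 2 (2): sum1=215, sum2=42
  after byte 3 (149): sum1=109, sum2=151
  after byte 4 (11): sum1=120, sum2=16
Checksum = sum2·256 + sum1 = 16·256 + 120 = 4216 = 0x1078.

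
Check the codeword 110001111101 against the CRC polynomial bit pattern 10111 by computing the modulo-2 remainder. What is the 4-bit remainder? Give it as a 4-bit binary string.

0000

Modulo-2 division of 110001111101 by 10111:
  pos 0: 11000 XOR 10111 = 01111
  pos 1: 11111 XOR 10111 = 01000
  pos 2: 10001 XOR 10111 = 00110
  pos 4: 11011 XOR 10111 = 01100
  pos 5: 11001 XOR 10111 = 01110
  pos 6: 11100 XOR 10111 = 01011
  pos 7: 10111 XOR 10111 = 00000
Remainder = 0000 (zero — the frame passes the CRC check).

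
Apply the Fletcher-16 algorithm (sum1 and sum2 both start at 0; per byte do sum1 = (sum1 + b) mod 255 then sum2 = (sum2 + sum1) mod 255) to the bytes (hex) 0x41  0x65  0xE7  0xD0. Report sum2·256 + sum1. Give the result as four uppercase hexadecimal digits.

Running sums (mod 255):
  after byte 0 (0x41): sum1=65, sum2=65
  after byte 1 (0x65): sum1=166, sum2=231
  after byte 2 (0xE7): sum1=142, sum2=118
  after byte 3 (0xD0): sum1=95, sum2=213
Checksum = sum2·256 + sum1 = 213·256 + 95 = 54623 = 0xD55F.

D55F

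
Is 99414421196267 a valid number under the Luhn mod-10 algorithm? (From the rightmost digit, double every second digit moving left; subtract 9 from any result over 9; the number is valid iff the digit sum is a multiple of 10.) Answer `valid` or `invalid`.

From the right, keep odd positions and double even positions (subtract 9 from any doubled value over 9):
  doubled (positions 2,4,...): 3 3 2 4 8 8 9 → sum 37
  kept (positions 1,3,...): 7 2 9 1 4 1 9 → sum 33
Total = 70.
70 mod 10 = 0, so the number is valid.

valid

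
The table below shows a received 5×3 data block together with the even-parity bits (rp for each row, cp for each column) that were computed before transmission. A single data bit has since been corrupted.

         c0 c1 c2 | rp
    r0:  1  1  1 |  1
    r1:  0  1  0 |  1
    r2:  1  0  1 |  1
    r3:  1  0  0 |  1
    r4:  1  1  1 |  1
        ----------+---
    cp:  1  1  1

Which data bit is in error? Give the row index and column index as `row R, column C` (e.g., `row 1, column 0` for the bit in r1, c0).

row 2, column 0

Recompute each row's even parity and compare to rp:
  r0: data parity 1, sent rp 1 → ok
  r1: data parity 1, sent rp 1 → ok
  r2: data parity 0, sent rp 1 → mismatch
  r3: data parity 1, sent rp 1 → ok
  r4: data parity 1, sent rp 1 → ok
Recompute each column's even parity and compare to cp:
  c0: data parity 0, sent cp 1 → mismatch
  c1: data parity 1, sent cp 1 → ok
  c2: data parity 1, sent cp 1 → ok
Exactly one row (r2) and one column (c0) fail → the flipped bit is at their intersection.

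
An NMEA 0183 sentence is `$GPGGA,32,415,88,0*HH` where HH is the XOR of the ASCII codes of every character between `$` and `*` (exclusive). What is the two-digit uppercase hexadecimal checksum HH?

57

XOR the ASCII codes of the payload characters:
  'G' = 0x47 → acc = 0x47
  'P' = 0x50 → acc = 0x17
  'G' = 0x47 → acc = 0x50
  'G' = 0x47 → acc = 0x17
  'A' = 0x41 → acc = 0x56
  ',' = 0x2C → acc = 0x7A
  '3' = 0x33 → acc = 0x49
  '2' = 0x32 → acc = 0x7B
  ',' = 0x2C → acc = 0x57
  '4' = 0x34 → acc = 0x63
  '1' = 0x31 → acc = 0x52
  '5' = 0x35 → acc = 0x67
  ',' = 0x2C → acc = 0x4B
  '8' = 0x38 → acc = 0x73
  '8' = 0x38 → acc = 0x4B
  ',' = 0x2C → acc = 0x67
  '0' = 0x30 → acc = 0x57
Checksum = 0x57.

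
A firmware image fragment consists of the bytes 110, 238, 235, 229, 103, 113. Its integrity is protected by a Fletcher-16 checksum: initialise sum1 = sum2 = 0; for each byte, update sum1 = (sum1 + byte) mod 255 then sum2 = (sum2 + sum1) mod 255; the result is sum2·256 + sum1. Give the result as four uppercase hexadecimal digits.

Running sums (mod 255):
  after byte 0 (110): sum1=110, sum2=110
  after byte 1 (238): sum1=93, sum2=203
  after byte 2 (235): sum1=73, sum2=21
  after byte 3 (229): sum1=47, sum2=68
  after byte 4 (103): sum1=150, sum2=218
  after byte 5 (113): sum1=8, sum2=226
Checksum = sum2·256 + sum1 = 226·256 + 8 = 57864 = 0xE208.

E208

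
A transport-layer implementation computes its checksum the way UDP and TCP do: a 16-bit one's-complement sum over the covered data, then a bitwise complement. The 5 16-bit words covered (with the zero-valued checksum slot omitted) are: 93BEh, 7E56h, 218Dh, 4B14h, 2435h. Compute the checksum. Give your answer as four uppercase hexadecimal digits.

One's-complement addition (fold any carry out of bit 15 back into bit 0):
  0x93BE + 0x7E56 = 0x11214 → wrap carry → 0x1215
  0x1215 + 0x218D = 0x033A2
  0x33A2 + 0x4B14 = 0x07EB6
  0x7EB6 + 0x2435 = 0x0A2EB
One's-complement sum = 0xA2EB.
Checksum = ~0xA2EB & 0xFFFF = 0x5D14.

5D14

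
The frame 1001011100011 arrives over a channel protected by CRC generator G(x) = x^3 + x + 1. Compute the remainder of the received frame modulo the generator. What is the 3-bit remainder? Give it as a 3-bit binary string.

011

Modulo-2 division of 1001011100011 by 1011:
  pos 0: 1001 XOR 1011 = 0010
  pos 2: 1001 XOR 1011 = 0010
  pos 4: 1011 XOR 1011 = 0000
Remainder = 011 (nonzero — an error is detected).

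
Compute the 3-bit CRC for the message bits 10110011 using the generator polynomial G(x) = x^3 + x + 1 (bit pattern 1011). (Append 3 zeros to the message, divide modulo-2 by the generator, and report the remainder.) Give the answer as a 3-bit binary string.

Append 3 zeros: 10110011000. Divide by 1011 (XOR where the leading bit is 1):
  pos 0: 1011 XOR 1011 = 0000
  pos 6: 1100 XOR 1011 = 0111
  pos 7: 1110 XOR 1011 = 0101
Remainder (last 3 bits) = 101. This is the CRC / FCS.

101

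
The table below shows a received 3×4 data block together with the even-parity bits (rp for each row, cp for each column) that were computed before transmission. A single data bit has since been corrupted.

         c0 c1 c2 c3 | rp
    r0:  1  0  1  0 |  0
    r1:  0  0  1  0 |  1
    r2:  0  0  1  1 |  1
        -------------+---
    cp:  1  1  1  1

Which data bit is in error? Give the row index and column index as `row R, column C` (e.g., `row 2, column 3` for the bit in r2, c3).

Recompute each row's even parity and compare to rp:
  r0: data parity 0, sent rp 0 → ok
  r1: data parity 1, sent rp 1 → ok
  r2: data parity 0, sent rp 1 → mismatch
Recompute each column's even parity and compare to cp:
  c0: data parity 1, sent cp 1 → ok
  c1: data parity 0, sent cp 1 → mismatch
  c2: data parity 1, sent cp 1 → ok
  c3: data parity 1, sent cp 1 → ok
Exactly one row (r2) and one column (c1) fail → the flipped bit is at their intersection.

row 2, column 1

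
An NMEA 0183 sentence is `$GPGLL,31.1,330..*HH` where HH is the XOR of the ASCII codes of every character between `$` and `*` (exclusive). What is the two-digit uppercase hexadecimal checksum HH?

7D

XOR the ASCII codes of the payload characters:
  'G' = 0x47 → acc = 0x47
  'P' = 0x50 → acc = 0x17
  'G' = 0x47 → acc = 0x50
  'L' = 0x4C → acc = 0x1C
  'L' = 0x4C → acc = 0x50
  ',' = 0x2C → acc = 0x7C
  '3' = 0x33 → acc = 0x4F
  '1' = 0x31 → acc = 0x7E
  '.' = 0x2E → acc = 0x50
  '1' = 0x31 → acc = 0x61
  ',' = 0x2C → acc = 0x4D
  '3' = 0x33 → acc = 0x7E
  '3' = 0x33 → acc = 0x4D
  '0' = 0x30 → acc = 0x7D
  '.' = 0x2E → acc = 0x53
  '.' = 0x2E → acc = 0x7D
Checksum = 0x7D.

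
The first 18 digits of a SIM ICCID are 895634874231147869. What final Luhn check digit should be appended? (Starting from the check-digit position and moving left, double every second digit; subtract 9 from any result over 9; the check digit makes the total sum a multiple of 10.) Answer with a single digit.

0

Partial digits right→left: 9 6 8 7 4 1 1 3 2 4 7 8 4 3 6 5 9 8
Double every second digit counting from the check-digit position (so the 1st, 3rd, 5th, ... of the partial from the right).
  doubled (with −9 where >9): 9 7 8 2 4 5 8 3 9 → sum 55
  kept as-is: 6 7 1 3 4 8 3 5 8 → sum 45
Total = 55 + 45 = 100.
Check digit = (10 − (100 mod 10)) mod 10 = 0.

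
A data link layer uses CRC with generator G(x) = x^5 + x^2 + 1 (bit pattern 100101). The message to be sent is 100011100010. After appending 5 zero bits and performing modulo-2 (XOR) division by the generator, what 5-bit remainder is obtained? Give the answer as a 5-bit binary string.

Append 5 zeros: 10001110001000000. Divide by 100101 (XOR where the leading bit is 1):
  pos 0: 100011 XOR 100101 = 000110
  pos 3: 110100 XOR 100101 = 010001
  pos 4: 100010 XOR 100101 = 000111
  pos 7: 111100 XOR 100101 = 011001
  pos 8: 110010 XOR 100101 = 010111
  pos 9: 101110 XOR 100101 = 001011
  pos 11: 101100 XOR 100101 = 001001
Remainder (last 5 bits) = 01001. This is the CRC / FCS.

01001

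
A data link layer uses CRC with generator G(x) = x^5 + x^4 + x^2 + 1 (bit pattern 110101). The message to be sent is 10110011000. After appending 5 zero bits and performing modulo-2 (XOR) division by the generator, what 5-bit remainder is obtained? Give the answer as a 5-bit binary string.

11111

Append 5 zeros: 1011001100000000. Divide by 110101 (XOR where the leading bit is 1):
  pos 0: 101100 XOR 110101 = 011001
  pos 1: 110011 XOR 110101 = 000110
  pos 4: 110100 XOR 110101 = 000001
  pos 9: 100000 XOR 110101 = 010101
  pos 10: 101010 XOR 110101 = 011111
Remainder (last 5 bits) = 11111. This is the CRC / FCS.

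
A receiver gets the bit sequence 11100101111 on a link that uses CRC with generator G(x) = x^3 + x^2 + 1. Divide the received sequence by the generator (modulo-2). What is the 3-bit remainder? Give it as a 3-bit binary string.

010

Modulo-2 division of 11100101111 by 1101:
  pos 0: 1110 XOR 1101 = 0011
  pos 2: 1101 XOR 1101 = 0000
  pos 7: 1111 XOR 1101 = 0010
Remainder = 010 (nonzero — an error is detected).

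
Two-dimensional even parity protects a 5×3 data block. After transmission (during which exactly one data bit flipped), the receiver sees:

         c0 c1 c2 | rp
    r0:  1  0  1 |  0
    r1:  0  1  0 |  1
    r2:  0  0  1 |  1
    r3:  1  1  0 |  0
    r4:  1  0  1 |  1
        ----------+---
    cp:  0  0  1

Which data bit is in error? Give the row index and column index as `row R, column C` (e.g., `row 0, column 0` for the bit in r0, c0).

Recompute each row's even parity and compare to rp:
  r0: data parity 0, sent rp 0 → ok
  r1: data parity 1, sent rp 1 → ok
  r2: data parity 1, sent rp 1 → ok
  r3: data parity 0, sent rp 0 → ok
  r4: data parity 0, sent rp 1 → mismatch
Recompute each column's even parity and compare to cp:
  c0: data parity 1, sent cp 0 → mismatch
  c1: data parity 0, sent cp 0 → ok
  c2: data parity 1, sent cp 1 → ok
Exactly one row (r4) and one column (c0) fail → the flipped bit is at their intersection.

row 4, column 0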